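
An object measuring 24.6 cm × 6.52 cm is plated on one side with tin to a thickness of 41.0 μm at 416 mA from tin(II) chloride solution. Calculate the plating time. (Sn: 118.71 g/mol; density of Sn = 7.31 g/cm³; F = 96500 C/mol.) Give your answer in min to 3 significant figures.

Plated area = 24.6 × 6.52 = 160.4 cm²
Volume = 160.4 × 41.0×10⁻⁴ cm = 0.6576 cm³
m(Sn) = 0.6576 × 7.31 = 4.807 g
n(Sn) = 4.807 / 118.71 = 0.04049 mol; n(e⁻) = 2 × 0.04049 = 0.08098 mol
Q = 0.08098 × 96500 = 7815 C
t = 7815 / 0.416 = 18790 s = 313 min

313 min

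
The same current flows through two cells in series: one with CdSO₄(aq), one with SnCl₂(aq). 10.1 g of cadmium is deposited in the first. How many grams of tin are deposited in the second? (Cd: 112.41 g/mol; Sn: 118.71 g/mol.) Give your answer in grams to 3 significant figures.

n(Cd) = 10.1 / 112.41 = 0.08985 mol
Cd²⁺ + 2e⁻ → Cd, so n(e⁻) = 2 × 0.08985 = 0.1797 mol
Since the cells are in series, n(e⁻) in the Sn cell is also 0.1797 mol.
Sn²⁺ + 2e⁻ → Sn, so n(Sn) = 0.1797 / 2 = 0.08985 mol
m(Sn) = 0.08985 × 118.71 = 10.7 g

10.7 g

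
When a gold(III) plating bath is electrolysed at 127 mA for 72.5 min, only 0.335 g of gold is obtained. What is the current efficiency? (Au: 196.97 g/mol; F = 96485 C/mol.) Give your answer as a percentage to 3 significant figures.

Q = 0.127 × 4350 = 552.5 C
n(e⁻) = 552.5 / 96485 = 0.005726 mol
Au³⁺ + 3e⁻ → Au, so theoretical n(Au) = 0.001909 mol → 0.3760 g
Efficiency = 0.335 / 0.3760 = 0.8910 = 89.1%

89.1%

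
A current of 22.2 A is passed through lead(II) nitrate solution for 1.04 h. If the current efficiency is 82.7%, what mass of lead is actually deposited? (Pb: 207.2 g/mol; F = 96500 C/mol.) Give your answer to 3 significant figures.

Q = 22.2 × 3744 = 83120 C
n(e⁻) = 83120 / 96500 = 0.8613 mol
Pb²⁺ + 2e⁻ → Pb, so theoretical m(Pb) = 0.4307 × 207.2 = 89.24 g
Actual mass = 82.7% × 89.24 = 73.8 g

73.8 g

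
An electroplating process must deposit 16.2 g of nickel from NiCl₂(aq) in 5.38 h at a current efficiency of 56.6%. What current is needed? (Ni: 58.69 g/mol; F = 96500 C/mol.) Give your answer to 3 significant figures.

n(Ni) = 16.2 / 58.69 = 0.2760 mol
Ni²⁺ + 2e⁻ → Ni, so n(e⁻) = 2 × 0.2760 = 0.5520 mol
Q = 0.5520 × 96500 / 0.566 = 94110 C
I = Q / t = 94110 / 19368 s = 4.86 A

4.86 A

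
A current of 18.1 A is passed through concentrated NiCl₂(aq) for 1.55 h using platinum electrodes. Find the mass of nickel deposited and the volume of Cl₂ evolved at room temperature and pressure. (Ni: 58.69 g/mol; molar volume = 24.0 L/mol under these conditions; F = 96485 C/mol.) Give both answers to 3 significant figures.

30.7 g Ni; 12.6 L Cl₂

Q = 18.1 × 5580 = 1.010×10^5 C; n(e⁻) = 1.010×10^5 / 96485 = 1.047 mol
Cathode: Ni²⁺ + 2e⁻ → Ni → n(Ni) = 1.047/2 = 0.5235 mol → 30.7 g
Anode: 2Cl⁻ → Cl₂ + 2e⁻ → n(Cl₂) = 1.047/2 = 0.5235 mol → 12.6 L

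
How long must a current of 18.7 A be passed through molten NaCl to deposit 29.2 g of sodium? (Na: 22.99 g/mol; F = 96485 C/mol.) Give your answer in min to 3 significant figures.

n(Na) = 29.2 / 22.99 = 1.270 mol
Na⁺ + e⁻ → Na, so n(e⁻) = 1.270 mol
Q = 1.270 × 96485 = 1.225×10^5 C
t = Q / I = 1.225×10^5 / 18.7 = 6551 s = 109 min

109 min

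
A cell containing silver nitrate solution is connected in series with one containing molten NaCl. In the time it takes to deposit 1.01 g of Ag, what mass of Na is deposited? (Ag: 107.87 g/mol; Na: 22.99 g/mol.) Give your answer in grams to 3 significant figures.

0.215 g

n(Ag) = 1.01 / 107.87 = 0.009363 mol
Ag⁺ + e⁻ → Ag, so n(e⁻) = 0.009363 mol
Same current for the same time ⇒ same n(e⁻) = 0.009363 mol in both cells.
Na⁺ + e⁻ → Na, so n(Na) = 0.009363 mol
m(Na) = 0.009363 × 22.99 = 0.215 g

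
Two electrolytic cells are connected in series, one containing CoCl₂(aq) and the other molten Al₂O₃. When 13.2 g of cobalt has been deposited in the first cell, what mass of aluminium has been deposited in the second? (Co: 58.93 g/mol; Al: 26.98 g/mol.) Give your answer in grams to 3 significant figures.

n(Co) = 13.2 / 58.93 = 0.2240 mol
Co²⁺ + 2e⁻ → Co, so n(e⁻) = 2 × 0.2240 = 0.4480 mol
Since the cells are in series, n(e⁻) in the Al cell is also 0.4480 mol.
Al³⁺ + 3e⁻ → Al, so n(Al) = 0.4480 / 3 = 0.1493 mol
m(Al) = 0.1493 × 26.98 = 4.03 g

4.03 g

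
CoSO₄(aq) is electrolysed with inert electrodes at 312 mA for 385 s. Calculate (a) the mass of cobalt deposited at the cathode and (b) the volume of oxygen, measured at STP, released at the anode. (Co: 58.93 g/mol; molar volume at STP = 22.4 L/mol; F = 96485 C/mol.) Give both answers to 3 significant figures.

0.0367 g Co; 0.00697 L O₂

Q = 0.312 × 385 = 120.1 C; n(e⁻) = 120.1 / 96485 = 0.001245 mol
Cathode: Co²⁺ + 2e⁻ → Co → n(Co) = 0.001245/2 = 6.225×10^-4 mol → 0.0367 g
Anode: 2H₂O → O₂ + 4H⁺ + 4e⁻ → n(O₂) = 0.001245/4 = 3.113×10^-4 mol → 0.00697 L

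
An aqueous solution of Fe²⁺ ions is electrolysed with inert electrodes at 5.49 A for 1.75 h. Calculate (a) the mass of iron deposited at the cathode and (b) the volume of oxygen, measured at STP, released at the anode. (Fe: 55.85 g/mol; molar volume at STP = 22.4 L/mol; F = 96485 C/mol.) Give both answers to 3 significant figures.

Q = 5.49 × 6300 = 34590 C; n(e⁻) = 34590 / 96485 = 0.3585 mol
Cathode: Fe²⁺ + 2e⁻ → Fe → n(Fe) = 0.3585/2 = 0.1793 mol → 10.0 g
Anode: 2H₂O → O₂ + 4H⁺ + 4e⁻ → n(O₂) = 0.3585/4 = 0.08963 mol → 2.01 L

10.0 g Fe; 2.01 L O₂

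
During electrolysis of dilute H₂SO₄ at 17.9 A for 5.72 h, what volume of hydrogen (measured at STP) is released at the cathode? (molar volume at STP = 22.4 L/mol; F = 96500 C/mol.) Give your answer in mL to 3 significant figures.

42800 mL

Charge passed = 17.9 × 20592 = 3.686×10^5 C
n(e⁻) = Q/F = 3.686×10^5/96500 = 3.820 mol
2H⁺ + 2e⁻ → H₂, so n(H₂) = 3.820 / 2 = 1.910 mol
V = 1.910 × 22.4 = 42.78 L
= 42800 mL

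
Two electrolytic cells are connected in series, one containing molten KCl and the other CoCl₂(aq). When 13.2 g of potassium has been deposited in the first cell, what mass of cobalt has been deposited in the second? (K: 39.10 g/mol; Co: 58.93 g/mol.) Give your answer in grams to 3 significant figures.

9.95 g

n(K) = 13.2 / 39.10 = 0.3376 mol
K⁺ + e⁻ → K, so n(e⁻) = 0.3376 mol
Since the cells are in series, n(e⁻) in the Co cell is also 0.3376 mol.
Co²⁺ + 2e⁻ → Co, so n(Co) = 0.3376 / 2 = 0.1688 mol
m(Co) = 0.1688 × 58.93 = 9.95 g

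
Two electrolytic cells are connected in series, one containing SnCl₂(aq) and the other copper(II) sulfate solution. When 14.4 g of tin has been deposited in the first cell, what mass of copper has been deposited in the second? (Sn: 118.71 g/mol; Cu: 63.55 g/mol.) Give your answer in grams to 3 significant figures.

n(Sn) = 14.4 / 118.71 = 0.1213 mol
Sn²⁺ + 2e⁻ → Sn, so n(e⁻) = 2 × 0.1213 = 0.2426 mol
Same current for the same time ⇒ same n(e⁻) = 0.2426 mol in both cells.
Cu²⁺ + 2e⁻ → Cu, so n(Cu) = 0.2426 / 2 = 0.1213 mol
m(Cu) = 0.1213 × 63.55 = 7.71 g

7.71 g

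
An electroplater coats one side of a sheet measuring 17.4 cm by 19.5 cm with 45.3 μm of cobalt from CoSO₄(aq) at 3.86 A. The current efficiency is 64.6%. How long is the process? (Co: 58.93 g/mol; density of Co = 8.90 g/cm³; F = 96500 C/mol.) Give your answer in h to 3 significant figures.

4.99 h

Plated area = 17.4 × 19.5 = 339.3 cm²
Volume = 339.3 × 45.3×10⁻⁴ cm = 1.537 cm³
m(Co) = 1.537 × 8.90 = 13.68 g
n(Co) = 13.68 / 58.93 = 0.2321 mol; n(e⁻) = 2 × 0.2321 = 0.4642 mol
Q = 0.4642 × 96500 / 0.646 = 69340 C
t = 69340 / 3.86 = 17960 s = 4.99 h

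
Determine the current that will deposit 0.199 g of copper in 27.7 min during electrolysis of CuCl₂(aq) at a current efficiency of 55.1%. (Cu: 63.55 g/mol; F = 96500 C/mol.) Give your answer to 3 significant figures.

n(Cu) = 0.199 / 63.55 = 0.003131 mol
Cu²⁺ + 2e⁻ → Cu, so n(e⁻) = 2 × 0.003131 = 0.006262 mol
Q = 0.006262 × 96500 / 0.551 = 1097 C
I = Q / t = 1097 / 1662 s = 0.660 A

0.660 A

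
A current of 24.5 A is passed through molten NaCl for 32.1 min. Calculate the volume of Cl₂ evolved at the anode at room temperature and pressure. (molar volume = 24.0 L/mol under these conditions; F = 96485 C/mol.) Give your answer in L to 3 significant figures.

5.87 L

Q = 24.5 A × 1926 s = 47190 C
Moles of electrons = 47190 / 96485 = 0.4891 mol
2Cl⁻ → Cl₂ + 2e⁻, so n(Cl₂) = 0.4891 / 2 = 0.2446 mol
V = 0.2446 × 24.0 = 5.870 L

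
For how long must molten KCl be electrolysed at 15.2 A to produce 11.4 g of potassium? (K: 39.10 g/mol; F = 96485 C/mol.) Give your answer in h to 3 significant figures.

n(K) = 11.4 / 39.10 = 0.2916 mol
K⁺ + e⁻ → K, so n(e⁻) = 0.2916 mol
Q = 0.2916 × 96485 = 28140 C
t = Q / I = 28140 / 15.2 = 1851 s = 0.514 h

0.514 h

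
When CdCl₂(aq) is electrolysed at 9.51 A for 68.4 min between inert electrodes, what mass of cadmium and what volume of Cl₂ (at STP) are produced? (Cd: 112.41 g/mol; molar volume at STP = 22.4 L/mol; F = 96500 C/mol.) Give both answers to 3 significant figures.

Q = 9.51 × 4104 = 39030 C; n(e⁻) = 39030 / 96500 = 0.4045 mol
Cathode: Cd²⁺ + 2e⁻ → Cd → n(Cd) = 0.4045/2 = 0.2023 mol → 22.7 g
Anode: 2Cl⁻ → Cl₂ + 2e⁻ → n(Cl₂) = 0.4045/2 = 0.2023 mol → 4.53 L

22.7 g Cd; 4.53 L Cl₂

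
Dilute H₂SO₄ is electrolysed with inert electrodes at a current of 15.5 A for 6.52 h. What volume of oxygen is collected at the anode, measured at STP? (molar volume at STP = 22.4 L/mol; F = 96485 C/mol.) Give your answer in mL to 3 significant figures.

21100 mL

Charge passed = 15.5 × 23472 = 3.638×10^5 C
Moles of electrons = 3.638×10^5 / 96485 = 3.771 mol
2H₂O → O₂ + 4H⁺ + 4e⁻, so n(O₂) = 3.771 / 4 = 0.9428 mol
V = 0.9428 × 22.4 = 21.12 L
= 21100 mL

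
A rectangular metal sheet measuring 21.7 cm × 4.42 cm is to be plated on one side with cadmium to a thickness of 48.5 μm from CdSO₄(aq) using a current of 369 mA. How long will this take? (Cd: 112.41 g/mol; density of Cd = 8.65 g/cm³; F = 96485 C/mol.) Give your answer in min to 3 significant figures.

Plated area = 21.7 × 4.42 = 95.91 cm²
Volume = 95.91 × 48.5×10⁻⁴ cm = 0.4652 cm³
m(Cd) = 0.4652 × 8.65 = 4.024 g
n(Cd) = 4.024 / 112.41 = 0.03580 mol; n(e⁻) = 2 × 0.03580 = 0.07160 mol
Q = 0.07160 × 96485 = 6908 C
t = 6908 / 0.369 = 18720 s = 312 min

312 min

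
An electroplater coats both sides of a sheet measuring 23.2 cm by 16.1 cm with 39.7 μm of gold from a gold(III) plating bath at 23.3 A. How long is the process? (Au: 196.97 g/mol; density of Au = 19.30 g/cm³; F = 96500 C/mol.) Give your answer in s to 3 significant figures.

Plated area = 2 × 23.2 × 16.1 = 747.0 cm²
Volume = 747.0 × 39.7×10⁻⁴ cm = 2.966 cm³
m(Au) = 2.966 × 19.30 = 57.24 g
n(Au) = 57.24 / 196.97 = 0.2906 mol; n(e⁻) = 3 × 0.2906 = 0.8718 mol
Q = 0.8718 × 96500 = 84130 C
t = 84130 / 23.3 = 3611 s

3610 s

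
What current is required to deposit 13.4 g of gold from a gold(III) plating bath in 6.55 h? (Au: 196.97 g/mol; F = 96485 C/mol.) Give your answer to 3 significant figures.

n(Au) = 13.4 / 196.97 = 0.06803 mol
Au³⁺ + 3e⁻ → Au, so n(e⁻) = 3 × 0.06803 = 0.2041 mol
Q = 0.2041 × 96485 = 19690 C
I = Q / t = 19690 / 23580 s = 0.835 A

0.835 A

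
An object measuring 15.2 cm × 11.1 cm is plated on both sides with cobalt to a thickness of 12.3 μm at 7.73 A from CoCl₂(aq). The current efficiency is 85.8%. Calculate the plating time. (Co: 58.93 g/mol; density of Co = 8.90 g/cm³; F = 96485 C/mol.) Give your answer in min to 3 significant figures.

Plated area = 2 × 15.2 × 11.1 = 337.4 cm²
Volume = 337.4 × 12.3×10⁻⁴ cm = 0.4150 cm³
m(Co) = 0.4150 × 8.90 = 3.694 g
n(Co) = 3.694 / 58.93 = 0.06268 mol; n(e⁻) = 2 × 0.06268 = 0.1254 mol
Q = 0.1254 × 96485 / 0.858 = 14100 C
t = 14100 / 7.73 = 1824 s = 30.4 min

30.4 min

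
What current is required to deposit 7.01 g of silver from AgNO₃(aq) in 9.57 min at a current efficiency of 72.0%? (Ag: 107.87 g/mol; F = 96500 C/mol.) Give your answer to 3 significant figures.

n(Ag) = 7.01 / 107.87 = 0.06499 mol
Ag⁺ + e⁻ → Ag, so n(e⁻) = 0.06499 mol
Q = 0.06499 × 96500 / 0.720 = 8710 C
I = Q / t = 8710 / 574.2 s = 15.2 A

15.2 A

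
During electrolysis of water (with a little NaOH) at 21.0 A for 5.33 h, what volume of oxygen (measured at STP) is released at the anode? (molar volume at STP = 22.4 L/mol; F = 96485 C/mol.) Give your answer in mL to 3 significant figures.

23400 mL

Charge passed = 21.0 × 19188 = 4.029×10^5 C
Moles of electrons = 4.029×10^5 / 96485 = 4.176 mol
2H₂O → O₂ + 4H⁺ + 4e⁻, so n(O₂) = 4.176 / 4 = 1.044 mol
V = 1.044 × 22.4 = 23.39 L
= 23400 mL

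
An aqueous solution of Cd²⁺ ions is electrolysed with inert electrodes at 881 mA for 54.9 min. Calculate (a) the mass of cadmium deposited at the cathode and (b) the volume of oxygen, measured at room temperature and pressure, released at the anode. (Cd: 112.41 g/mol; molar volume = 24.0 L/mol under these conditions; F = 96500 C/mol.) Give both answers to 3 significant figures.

Q = 0.881 × 3294 = 2902 C; n(e⁻) = 2902 / 96500 = 0.03007 mol
Cathode: Cd²⁺ + 2e⁻ → Cd → n(Cd) = 0.03007/2 = 0.01504 mol → 1.69 g
Anode: 2H₂O → O₂ + 4H⁺ + 4e⁻ → n(O₂) = 0.03007/4 = 0.007518 mol → 0.180 L

1.69 g Cd; 0.180 L O₂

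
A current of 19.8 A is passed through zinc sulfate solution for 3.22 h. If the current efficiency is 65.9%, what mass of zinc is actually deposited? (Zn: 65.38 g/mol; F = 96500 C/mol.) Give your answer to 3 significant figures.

Q = 19.8 × 11592 = 2.295×10^5 C
n(e⁻) = 2.295×10^5 / 96500 = 2.378 mol
Zn²⁺ + 2e⁻ → Zn, so theoretical m(Zn) = 1.189 × 65.38 = 77.74 g
Actual mass = 65.9% × 77.74 = 51.2 g

51.2 g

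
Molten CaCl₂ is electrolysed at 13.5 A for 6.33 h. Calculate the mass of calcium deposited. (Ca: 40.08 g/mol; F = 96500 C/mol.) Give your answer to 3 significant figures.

63.9 g

Q = It = 13.5 × 22788 = 3.076×10^5 C
n(e⁻) = 3.076×10^5 / 96500 = 3.188 mol
Ca²⁺ + 2e⁻ → Ca, so n(Ca) = 3.188 / 2 = 1.594 mol
m = 1.594 × 40.08 = 63.9 g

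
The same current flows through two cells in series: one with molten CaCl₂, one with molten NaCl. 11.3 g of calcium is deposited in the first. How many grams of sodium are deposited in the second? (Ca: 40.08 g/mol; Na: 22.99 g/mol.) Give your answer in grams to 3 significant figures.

13.0 g

n(Ca) = 11.3 / 40.08 = 0.2819 mol
Ca²⁺ + 2e⁻ → Ca, so n(e⁻) = 2 × 0.2819 = 0.5638 mol
In series, the same 0.5638 mol of electrons flows through the second cell.
Na⁺ + e⁻ → Na, so n(Na) = 0.5638 mol
m(Na) = 0.5638 × 22.99 = 13.0 g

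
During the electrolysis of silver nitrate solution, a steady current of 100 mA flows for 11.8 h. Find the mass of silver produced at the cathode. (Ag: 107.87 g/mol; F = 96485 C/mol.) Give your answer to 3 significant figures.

Q = It = 0.100 × 42480 = 4248 C
n(e⁻) = 4248 / 96485 = 0.04403 mol
Ag⁺ + e⁻ → Ag, so n(Ag) = 0.04403 mol
m = 0.04403 × 107.87 = 4.75 g

4.75 g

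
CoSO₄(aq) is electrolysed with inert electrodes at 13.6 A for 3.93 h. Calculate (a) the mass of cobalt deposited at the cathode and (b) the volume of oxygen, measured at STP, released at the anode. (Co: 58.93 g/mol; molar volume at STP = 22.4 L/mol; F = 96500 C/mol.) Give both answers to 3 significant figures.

58.8 g Co; 11.2 L O₂

Q = 13.6 × 14148 = 1.924×10^5 C; n(e⁻) = 1.924×10^5 / 96500 = 1.994 mol
Cathode: Co²⁺ + 2e⁻ → Co → n(Co) = 1.994/2 = 0.9970 mol → 58.8 g
Anode: 2H₂O → O₂ + 4H⁺ + 4e⁻ → n(O₂) = 1.994/4 = 0.4985 mol → 11.2 L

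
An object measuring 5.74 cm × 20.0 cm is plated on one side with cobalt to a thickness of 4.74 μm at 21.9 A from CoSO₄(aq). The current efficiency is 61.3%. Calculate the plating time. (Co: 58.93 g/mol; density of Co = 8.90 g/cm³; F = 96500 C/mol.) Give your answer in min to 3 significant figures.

Plated area = 5.74 × 20.0 = 114.8 cm²
Volume = 114.8 × 4.74×10⁻⁴ cm = 0.05442 cm³
m(Co) = 0.05442 × 8.90 = 0.4843 g
n(Co) = 0.4843 / 58.93 = 0.008218 mol; n(e⁻) = 2 × 0.008218 = 0.01644 mol
Q = 0.01644 × 96500 / 0.613 = 2588 C
t = 2588 / 21.9 = 118.2 s = 1.97 min

1.97 min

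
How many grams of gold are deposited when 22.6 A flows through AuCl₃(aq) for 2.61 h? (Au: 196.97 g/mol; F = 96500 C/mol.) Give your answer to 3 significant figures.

144 g

Q = 22.6 A × 9396 s = 2.123×10^5 C
Moles of electrons = 2.123×10^5 / 96500 = 2.200 mol
Au³⁺ + 3e⁻ → Au, so n(Au) = 2.200 / 3 = 0.7333 mol
m = 0.7333 × 196.97 = 144 g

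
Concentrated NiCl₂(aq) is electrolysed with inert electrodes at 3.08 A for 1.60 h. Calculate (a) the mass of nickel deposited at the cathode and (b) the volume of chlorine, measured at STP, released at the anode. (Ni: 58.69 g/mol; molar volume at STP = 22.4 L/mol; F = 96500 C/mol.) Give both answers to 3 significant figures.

5.39 g Ni; 2.06 L Cl₂

Q = 3.08 × 5760 = 17740 C; n(e⁻) = 17740 / 96500 = 0.1838 mol
Cathode: Ni²⁺ + 2e⁻ → Ni → n(Ni) = 0.1838/2 = 0.09190 mol → 5.39 g
Anode: 2Cl⁻ → Cl₂ + 2e⁻ → n(Cl₂) = 0.1838/2 = 0.09190 mol → 2.06 L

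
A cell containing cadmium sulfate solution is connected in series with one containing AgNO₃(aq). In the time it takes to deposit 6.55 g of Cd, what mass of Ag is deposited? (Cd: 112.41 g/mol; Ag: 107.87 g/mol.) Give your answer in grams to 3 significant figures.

n(Cd) = 6.55 / 112.41 = 0.05827 mol
Cd²⁺ + 2e⁻ → Cd, so n(e⁻) = 2 × 0.05827 = 0.1165 mol
The cells are in series, so the same charge (and hence the same n(e⁻) = 0.1165 mol) passes through both.
Ag⁺ + e⁻ → Ag, so n(Ag) = 0.1165 mol
m(Ag) = 0.1165 × 107.87 = 12.6 g

12.6 g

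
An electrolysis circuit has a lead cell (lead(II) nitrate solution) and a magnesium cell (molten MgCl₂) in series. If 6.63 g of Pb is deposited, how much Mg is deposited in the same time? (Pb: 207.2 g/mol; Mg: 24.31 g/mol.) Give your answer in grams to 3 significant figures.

n(Pb) = 6.63 / 207.2 = 0.03200 mol
Pb²⁺ + 2e⁻ → Pb, so n(e⁻) = 2 × 0.03200 = 0.06400 mol
In series, the same 0.06400 mol of electrons flows through the second cell.
Mg²⁺ + 2e⁻ → Mg, so n(Mg) = 0.06400 / 2 = 0.03200 mol
m(Mg) = 0.03200 × 24.31 = 0.778 g

0.778 g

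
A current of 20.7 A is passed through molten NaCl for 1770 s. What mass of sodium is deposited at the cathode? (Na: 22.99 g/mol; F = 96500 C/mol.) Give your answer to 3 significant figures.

8.73 g

Q = It = 20.7 × 1770 = 36640 C
Moles of electrons = 36640 / 96500 = 0.3797 mol
Na⁺ + e⁻ → Na, so n(Na) = 0.3797 mol
m = 0.3797 × 22.99 = 8.73 g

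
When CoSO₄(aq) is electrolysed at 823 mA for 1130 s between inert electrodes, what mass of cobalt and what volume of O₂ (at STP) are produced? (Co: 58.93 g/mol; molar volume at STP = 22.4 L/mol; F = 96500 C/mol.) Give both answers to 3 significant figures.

0.284 g Co; 0.0540 L O₂

Q = 0.823 × 1130 = 930.0 C; n(e⁻) = 930.0 / 96500 = 0.009637 mol
Cathode: Co²⁺ + 2e⁻ → Co → n(Co) = 0.009637/2 = 0.004819 mol → 0.284 g
Anode: 2H₂O → O₂ + 4H⁺ + 4e⁻ → n(O₂) = 0.009637/4 = 0.002409 mol → 0.0540 L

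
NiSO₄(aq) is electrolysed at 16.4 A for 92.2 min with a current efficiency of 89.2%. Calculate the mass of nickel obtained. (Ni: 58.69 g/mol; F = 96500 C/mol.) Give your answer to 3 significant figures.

Q = 16.4 × 5532 = 90720 C
n(e⁻) = 90720 / 96500 = 0.9401 mol
Ni²⁺ + 2e⁻ → Ni, so theoretical m(Ni) = 0.4701 × 58.69 = 27.59 g
Actual mass = 89.2% × 27.59 = 24.6 g

24.6 g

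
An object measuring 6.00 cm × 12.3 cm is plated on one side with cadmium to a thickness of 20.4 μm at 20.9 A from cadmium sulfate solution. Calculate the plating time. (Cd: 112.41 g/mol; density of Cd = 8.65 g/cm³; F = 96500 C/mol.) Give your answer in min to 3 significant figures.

1.78 min

Plated area = 6.00 × 12.3 = 73.80 cm²
Volume = 73.80 × 20.4×10⁻⁴ cm = 0.1506 cm³
m(Cd) = 0.1506 × 8.65 = 1.303 g
n(Cd) = 1.303 / 112.41 = 0.01159 mol; n(e⁻) = 2 × 0.01159 = 0.02318 mol
Q = 0.02318 × 96500 = 2237 C
t = 2237 / 20.9 = 107.0 s = 1.78 min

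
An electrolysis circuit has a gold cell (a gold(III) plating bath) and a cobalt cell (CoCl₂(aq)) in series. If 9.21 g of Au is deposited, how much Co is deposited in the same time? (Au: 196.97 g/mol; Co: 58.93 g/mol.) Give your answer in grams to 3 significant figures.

n(Au) = 9.21 / 196.97 = 0.04676 mol
Au³⁺ + 3e⁻ → Au, so n(e⁻) = 3 × 0.04676 = 0.1403 mol
The cells are in series, so the same charge (and hence the same n(e⁻) = 0.1403 mol) passes through both.
Co²⁺ + 2e⁻ → Co, so n(Co) = 0.1403 / 2 = 0.07015 mol
m(Co) = 0.07015 × 58.93 = 4.13 g

4.13 g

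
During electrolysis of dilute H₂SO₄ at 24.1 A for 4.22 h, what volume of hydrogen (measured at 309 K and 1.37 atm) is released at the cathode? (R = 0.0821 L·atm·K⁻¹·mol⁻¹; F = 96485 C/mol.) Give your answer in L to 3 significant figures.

Charge passed = 24.1 × 15192 = 3.661×10^5 C
n(e⁻) = 3.661×10^5 / 96485 = 3.794 mol
2H⁺ + 2e⁻ → H₂, so n(H₂) = 3.794 / 2 = 1.897 mol
V = nRT/P = 1.897 × 0.0821 × 309 / 1.37 = 35.13 L

35.1 L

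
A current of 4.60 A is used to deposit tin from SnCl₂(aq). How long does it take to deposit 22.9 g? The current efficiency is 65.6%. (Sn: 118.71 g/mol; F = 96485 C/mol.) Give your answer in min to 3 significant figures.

206 min

n(Sn) = 22.9 / 118.71 = 0.1929 mol
Sn²⁺ + 2e⁻ → Sn, so n(e⁻) = 2 × 0.1929 = 0.3858 mol
Q = 0.3858 × 96485 / 0.656 = 56740 C
t = Q / I = 56740 / 4.60 = 12330 s = 206 min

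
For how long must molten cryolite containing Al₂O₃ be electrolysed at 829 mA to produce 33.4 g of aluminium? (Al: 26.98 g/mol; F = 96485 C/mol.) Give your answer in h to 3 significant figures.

n(Al) = 33.4 / 26.98 = 1.238 mol
Al³⁺ + 3e⁻ → Al, so n(e⁻) = 3 × 1.238 = 3.714 mol
Q = 3.714 × 96485 = 3.583×10^5 C
t = Q / I = 3.583×10^5 / 0.829 = 4.322×10^5 s = 120 h

120 h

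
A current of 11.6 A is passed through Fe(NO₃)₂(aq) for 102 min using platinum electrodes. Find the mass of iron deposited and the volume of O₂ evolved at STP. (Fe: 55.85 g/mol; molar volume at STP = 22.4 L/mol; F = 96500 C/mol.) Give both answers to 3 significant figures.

Q = 11.6 × 6120 = 70990 C; n(e⁻) = 70990 / 96500 = 0.7356 mol
Cathode: Fe²⁺ + 2e⁻ → Fe → n(Fe) = 0.7356/2 = 0.3678 mol → 20.5 g
Anode: 2H₂O → O₂ + 4H⁺ + 4e⁻ → n(O₂) = 0.7356/4 = 0.1839 mol → 4.12 L

20.5 g Fe; 4.12 L O₂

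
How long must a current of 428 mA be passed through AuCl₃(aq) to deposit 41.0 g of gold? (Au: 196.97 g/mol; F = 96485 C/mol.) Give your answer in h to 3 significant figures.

39.1 h

n(Au) = 41.0 / 196.97 = 0.2082 mol
Au³⁺ + 3e⁻ → Au, so n(e⁻) = 3 × 0.2082 = 0.6246 mol
Q = 0.6246 × 96485 = 60260 C
t = Q / I = 60260 / 0.428 = 1.408×10^5 s = 39.1 h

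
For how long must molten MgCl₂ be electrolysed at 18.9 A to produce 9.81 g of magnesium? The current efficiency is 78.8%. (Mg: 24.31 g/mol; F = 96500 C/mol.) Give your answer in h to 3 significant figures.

n(Mg) = 9.81 / 24.31 = 0.4035 mol
Mg²⁺ + 2e⁻ → Mg, so n(e⁻) = 2 × 0.4035 = 0.8070 mol
Q = 0.8070 × 96500 / 0.788 = 98830 C
t = Q / I = 98830 / 18.9 = 5229 s = 1.45 h

1.45 h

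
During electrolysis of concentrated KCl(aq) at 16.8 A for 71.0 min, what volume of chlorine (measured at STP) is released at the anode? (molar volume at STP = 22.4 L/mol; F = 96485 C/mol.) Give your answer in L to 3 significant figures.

8.31 L

Q = 16.8 A × 4260 s = 71570 C
Moles of electrons = 71570 / 96485 = 0.7418 mol
2Cl⁻ → Cl₂ + 2e⁻, so n(Cl₂) = 0.7418 / 2 = 0.3709 mol
V = 0.3709 × 22.4 = 8.308 L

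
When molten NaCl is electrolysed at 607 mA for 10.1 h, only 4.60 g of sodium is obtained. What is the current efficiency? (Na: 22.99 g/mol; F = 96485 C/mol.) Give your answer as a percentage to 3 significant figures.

87.5%

Q = 0.607 × 36360 = 22070 C
n(e⁻) = 22070 / 96485 = 0.2287 mol
Na⁺ + e⁻ → Na, so theoretical n(Na) = 0.2287 mol → 5.258 g
Efficiency = 4.60 / 5.258 = 0.8749 = 87.5%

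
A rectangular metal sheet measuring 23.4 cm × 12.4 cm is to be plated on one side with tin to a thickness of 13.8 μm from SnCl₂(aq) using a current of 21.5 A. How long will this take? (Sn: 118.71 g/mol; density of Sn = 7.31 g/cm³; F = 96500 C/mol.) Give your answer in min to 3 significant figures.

Plated area = 23.4 × 12.4 = 290.2 cm²
Volume = 290.2 × 13.8×10⁻⁴ cm = 0.4005 cm³
m(Sn) = 0.4005 × 7.31 = 2.928 g
n(Sn) = 2.928 / 118.71 = 0.02467 mol; n(e⁻) = 2 × 0.02467 = 0.04934 mol
Q = 0.04934 × 96500 = 4761 C
t = 4761 / 21.5 = 221.4 s = 3.69 min

3.69 min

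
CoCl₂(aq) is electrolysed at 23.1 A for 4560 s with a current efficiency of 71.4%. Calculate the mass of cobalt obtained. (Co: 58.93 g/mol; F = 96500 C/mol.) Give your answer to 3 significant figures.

23.0 g

Q = 23.1 × 4560 = 1.053×10^5 C
n(e⁻) = 1.053×10^5 / 96500 = 1.091 mol
Co²⁺ + 2e⁻ → Co, so theoretical m(Co) = 0.5455 × 58.93 = 32.15 g
Actual mass = 71.4% × 32.15 = 23.0 g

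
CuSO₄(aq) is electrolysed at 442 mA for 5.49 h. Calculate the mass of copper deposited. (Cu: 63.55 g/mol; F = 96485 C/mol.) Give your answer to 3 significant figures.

Q = 0.442 A × 19764 s = 8736 C
Moles of electrons = 8736 / 96485 = 0.09054 mol
Cu²⁺ + 2e⁻ → Cu, so n(Cu) = 0.09054 / 2 = 0.04527 mol
m = 0.04527 × 63.55 = 2.88 g

2.88 g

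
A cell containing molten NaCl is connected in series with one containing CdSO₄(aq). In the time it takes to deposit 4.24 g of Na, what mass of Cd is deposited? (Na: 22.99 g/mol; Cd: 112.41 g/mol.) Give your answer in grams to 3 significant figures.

n(Na) = 4.24 / 22.99 = 0.1844 mol
Na⁺ + e⁻ → Na, so n(e⁻) = 0.1844 mol
Same current for the same time ⇒ same n(e⁻) = 0.1844 mol in both cells.
Cd²⁺ + 2e⁻ → Cd, so n(Cd) = 0.1844 / 2 = 0.09220 mol
m(Cd) = 0.09220 × 112.41 = 10.4 g

10.4 g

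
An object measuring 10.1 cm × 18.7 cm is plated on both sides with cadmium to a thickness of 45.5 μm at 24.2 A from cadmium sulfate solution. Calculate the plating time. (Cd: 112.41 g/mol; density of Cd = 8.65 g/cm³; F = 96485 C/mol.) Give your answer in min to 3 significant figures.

17.6 min

Plated area = 2 × 10.1 × 18.7 = 377.7 cm²
Volume = 377.7 × 45.5×10⁻⁴ cm = 1.719 cm³
m(Cd) = 1.719 × 8.65 = 14.87 g
n(Cd) = 14.87 / 112.41 = 0.1323 mol; n(e⁻) = 2 × 0.1323 = 0.2646 mol
Q = 0.2646 × 96485 = 25530 C
t = 25530 / 24.2 = 1055 s = 17.6 min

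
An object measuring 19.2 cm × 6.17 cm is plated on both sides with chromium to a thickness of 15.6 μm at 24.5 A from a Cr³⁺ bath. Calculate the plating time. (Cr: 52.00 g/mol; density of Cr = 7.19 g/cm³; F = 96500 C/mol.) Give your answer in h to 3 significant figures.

0.168 h

Plated area = 2 × 19.2 × 6.17 = 236.9 cm²
Volume = 236.9 × 15.6×10⁻⁴ cm = 0.3696 cm³
m(Cr) = 0.3696 × 7.19 = 2.657 g
n(Cr) = 2.657 / 52.00 = 0.05110 mol; n(e⁻) = 3 × 0.05110 = 0.1533 mol
Q = 0.1533 × 96500 = 14790 C
t = 14790 / 24.5 = 603.7 s = 0.168 h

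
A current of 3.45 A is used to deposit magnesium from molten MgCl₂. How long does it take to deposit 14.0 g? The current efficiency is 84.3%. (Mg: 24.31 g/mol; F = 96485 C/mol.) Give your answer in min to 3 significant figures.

n(Mg) = 14.0 / 24.31 = 0.5759 mol
Mg²⁺ + 2e⁻ → Mg, so n(e⁻) = 2 × 0.5759 = 1.152 mol
Q = 1.152 × 96485 / 0.843 = 1.319×10^5 C
t = Q / I = 1.319×10^5 / 3.45 = 38230 s = 637 min

637 min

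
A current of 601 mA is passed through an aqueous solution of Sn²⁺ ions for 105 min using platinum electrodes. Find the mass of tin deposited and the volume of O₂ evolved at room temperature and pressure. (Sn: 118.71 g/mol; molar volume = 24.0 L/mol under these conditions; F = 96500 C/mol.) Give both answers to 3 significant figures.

2.33 g Sn; 0.235 L O₂

Q = 0.601 × 6300 = 3786 C; n(e⁻) = 3786 / 96500 = 0.03923 mol
Cathode: Sn²⁺ + 2e⁻ → Sn → n(Sn) = 0.03923/2 = 0.01962 mol → 2.33 g
Anode: 2H₂O → O₂ + 4H⁺ + 4e⁻ → n(O₂) = 0.03923/4 = 0.009808 mol → 0.235 L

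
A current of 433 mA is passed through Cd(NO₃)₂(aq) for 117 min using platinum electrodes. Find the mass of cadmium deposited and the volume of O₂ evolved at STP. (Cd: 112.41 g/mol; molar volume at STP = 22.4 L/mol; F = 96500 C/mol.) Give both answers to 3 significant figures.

1.77 g Cd; 0.176 L O₂

Q = 0.433 × 7020 = 3040 C; n(e⁻) = 3040 / 96500 = 0.03150 mol
Cathode: Cd²⁺ + 2e⁻ → Cd → n(Cd) = 0.03150/2 = 0.01575 mol → 1.77 g
Anode: 2H₂O → O₂ + 4H⁺ + 4e⁻ → n(O₂) = 0.03150/4 = 0.007875 mol → 0.176 L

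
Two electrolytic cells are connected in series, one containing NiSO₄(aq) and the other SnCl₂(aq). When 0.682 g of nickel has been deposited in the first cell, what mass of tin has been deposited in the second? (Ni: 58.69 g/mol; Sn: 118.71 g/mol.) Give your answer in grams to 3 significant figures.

1.38 g

n(Ni) = 0.682 / 58.69 = 0.01162 mol
Ni²⁺ + 2e⁻ → Ni, so n(e⁻) = 2 × 0.01162 = 0.02324 mol
In series, the same 0.02324 mol of electrons flows through the second cell.
Sn²⁺ + 2e⁻ → Sn, so n(Sn) = 0.02324 / 2 = 0.01162 mol
m(Sn) = 0.01162 × 118.71 = 1.38 g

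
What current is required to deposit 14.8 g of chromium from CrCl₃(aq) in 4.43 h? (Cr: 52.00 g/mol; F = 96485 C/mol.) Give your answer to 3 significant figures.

5.17 A

n(Cr) = 14.8 / 52.00 = 0.2846 mol
Cr³⁺ + 3e⁻ → Cr, so n(e⁻) = 3 × 0.2846 = 0.8538 mol
Q = 0.8538 × 96485 = 82380 C
I = Q / t = 82380 / 15948 s = 5.17 A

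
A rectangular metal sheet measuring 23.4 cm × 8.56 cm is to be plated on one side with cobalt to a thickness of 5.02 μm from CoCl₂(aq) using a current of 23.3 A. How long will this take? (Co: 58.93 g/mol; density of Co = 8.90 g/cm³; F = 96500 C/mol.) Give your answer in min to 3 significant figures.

Plated area = 23.4 × 8.56 = 200.3 cm²
Volume = 200.3 × 5.02×10⁻⁴ cm = 0.1006 cm³
m(Co) = 0.1006 × 8.90 = 0.8953 g
n(Co) = 0.8953 / 58.93 = 0.01519 mol; n(e⁻) = 2 × 0.01519 = 0.03038 mol
Q = 0.03038 × 96500 = 2932 C
t = 2932 / 23.3 = 125.8 s = 2.10 min

2.10 min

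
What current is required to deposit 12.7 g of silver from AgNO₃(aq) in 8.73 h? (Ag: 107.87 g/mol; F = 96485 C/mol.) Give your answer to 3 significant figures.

0.361 A

n(Ag) = 12.7 / 107.87 = 0.1177 mol
Ag⁺ + e⁻ → Ag, so n(e⁻) = 0.1177 mol
Q = 0.1177 × 96485 = 11360 C
I = Q / t = 11360 / 31428 s = 0.361 A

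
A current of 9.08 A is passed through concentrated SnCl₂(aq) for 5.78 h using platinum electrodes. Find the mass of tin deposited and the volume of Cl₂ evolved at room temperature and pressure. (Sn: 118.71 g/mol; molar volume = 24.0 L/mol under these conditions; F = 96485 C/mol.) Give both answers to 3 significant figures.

116 g Sn; 23.5 L Cl₂

Q = 9.08 × 20808 = 1.889×10^5 C; n(e⁻) = 1.889×10^5 / 96485 = 1.958 mol
Cathode: Sn²⁺ + 2e⁻ → Sn → n(Sn) = 1.958/2 = 0.9790 mol → 116 g
Anode: 2Cl⁻ → Cl₂ + 2e⁻ → n(Cl₂) = 1.958/2 = 0.9790 mol → 23.5 L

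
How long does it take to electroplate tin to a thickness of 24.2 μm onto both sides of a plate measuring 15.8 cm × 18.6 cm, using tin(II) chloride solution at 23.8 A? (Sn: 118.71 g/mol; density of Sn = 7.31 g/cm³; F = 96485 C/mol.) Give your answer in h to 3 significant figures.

0.197 h

Plated area = 2 × 15.8 × 18.6 = 587.8 cm²
Volume = 587.8 × 24.2×10⁻⁴ cm = 1.422 cm³
m(Sn) = 1.422 × 7.31 = 10.39 g
n(Sn) = 10.39 / 118.71 = 0.08752 mol; n(e⁻) = 2 × 0.08752 = 0.1750 mol
Q = 0.1750 × 96485 = 16880 C
t = 16880 / 23.8 = 709.2 s = 0.197 h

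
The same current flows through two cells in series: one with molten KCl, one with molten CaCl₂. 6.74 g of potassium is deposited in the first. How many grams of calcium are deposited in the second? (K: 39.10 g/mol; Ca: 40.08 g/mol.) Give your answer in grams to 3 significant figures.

n(K) = 6.74 / 39.10 = 0.1724 mol
K⁺ + e⁻ → K, so n(e⁻) = 0.1724 mol
Same current for the same time ⇒ same n(e⁻) = 0.1724 mol in both cells.
Ca²⁺ + 2e⁻ → Ca, so n(Ca) = 0.1724 / 2 = 0.08620 mol
m(Ca) = 0.08620 × 40.08 = 3.45 g

3.45 g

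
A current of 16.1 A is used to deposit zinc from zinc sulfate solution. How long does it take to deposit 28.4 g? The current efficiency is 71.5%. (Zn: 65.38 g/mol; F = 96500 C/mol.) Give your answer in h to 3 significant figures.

n(Zn) = 28.4 / 65.38 = 0.4344 mol
Zn²⁺ + 2e⁻ → Zn, so n(e⁻) = 2 × 0.4344 = 0.8688 mol
Q = 0.8688 × 96500 / 0.715 = 1.173×10^5 C
t = Q / I = 1.173×10^5 / 16.1 = 7286 s = 2.02 h

2.02 h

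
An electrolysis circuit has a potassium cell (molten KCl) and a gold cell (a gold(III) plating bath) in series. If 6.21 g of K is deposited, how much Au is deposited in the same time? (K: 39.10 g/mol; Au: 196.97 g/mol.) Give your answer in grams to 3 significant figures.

10.4 g

n(K) = 6.21 / 39.10 = 0.1588 mol
K⁺ + e⁻ → K, so n(e⁻) = 0.1588 mol
The cells are in series, so the same charge (and hence the same n(e⁻) = 0.1588 mol) passes through both.
Au³⁺ + 3e⁻ → Au, so n(Au) = 0.1588 / 3 = 0.05293 mol
m(Au) = 0.05293 × 196.97 = 10.4 g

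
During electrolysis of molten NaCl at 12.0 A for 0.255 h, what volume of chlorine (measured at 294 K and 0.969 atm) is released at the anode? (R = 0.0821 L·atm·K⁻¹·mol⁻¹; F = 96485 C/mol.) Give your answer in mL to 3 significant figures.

1420 mL

Q = 12.0 A × 918 s = 11020 C
Moles of electrons = 11020 / 96485 = 0.1142 mol
2Cl⁻ → Cl₂ + 2e⁻, so n(Cl₂) = 0.1142 / 2 = 0.05710 mol
V = nRT/P = 0.05710 × 0.0821 × 294 / 0.969 = 1.422 L
= 1420 mL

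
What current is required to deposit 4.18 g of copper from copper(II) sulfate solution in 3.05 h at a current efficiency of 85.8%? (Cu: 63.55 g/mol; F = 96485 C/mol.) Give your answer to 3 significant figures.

n(Cu) = 4.18 / 63.55 = 0.06577 mol
Cu²⁺ + 2e⁻ → Cu, so n(e⁻) = 2 × 0.06577 = 0.1315 mol
Q = 0.1315 × 96485 / 0.858 = 14790 C
I = Q / t = 14790 / 10980 s = 1.35 A

1.35 A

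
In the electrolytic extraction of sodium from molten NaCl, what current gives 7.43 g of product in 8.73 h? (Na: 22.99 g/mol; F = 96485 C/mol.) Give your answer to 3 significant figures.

0.992 A

n(Na) = 7.43 / 22.99 = 0.3232 mol
Na⁺ + e⁻ → Na, so n(e⁻) = 0.3232 mol
Q = 0.3232 × 96485 = 31180 C
I = Q / t = 31180 / 31428 s = 0.992 A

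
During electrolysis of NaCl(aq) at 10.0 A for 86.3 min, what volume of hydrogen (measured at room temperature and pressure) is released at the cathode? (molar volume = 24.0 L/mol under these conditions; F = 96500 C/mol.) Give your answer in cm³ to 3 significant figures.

6440 cm³

Charge passed = 10.0 × 5178 = 51780 C
n(e⁻) = 51780 / 96500 = 0.5366 mol
2H⁺ + 2e⁻ → H₂, so n(H₂) = 0.5366 / 2 = 0.2683 mol
V = 0.2683 × 24.0 = 6.439 L
= 6440 cm³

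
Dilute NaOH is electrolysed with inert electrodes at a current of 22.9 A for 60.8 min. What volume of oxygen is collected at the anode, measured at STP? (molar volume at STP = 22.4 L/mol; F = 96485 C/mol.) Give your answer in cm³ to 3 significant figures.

4850 cm³

Charge passed = 22.9 × 3648 = 83540 C
n(e⁻) = Q/F = 83540/96485 = 0.8658 mol
2H₂O → O₂ + 4H⁺ + 4e⁻, so n(O₂) = 0.8658 / 4 = 0.2165 mol
V = 0.2165 × 22.4 = 4.850 L
= 4850 cm³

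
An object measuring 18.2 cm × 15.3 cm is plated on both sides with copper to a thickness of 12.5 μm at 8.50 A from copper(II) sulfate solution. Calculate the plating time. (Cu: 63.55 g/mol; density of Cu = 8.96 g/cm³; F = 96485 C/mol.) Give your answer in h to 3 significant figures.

Plated area = 2 × 18.2 × 15.3 = 556.9 cm²
Volume = 556.9 × 12.5×10⁻⁴ cm = 0.6961 cm³
m(Cu) = 0.6961 × 8.96 = 6.237 g
n(Cu) = 6.237 / 63.55 = 0.09814 mol; n(e⁻) = 2 × 0.09814 = 0.1963 mol
Q = 0.1963 × 96485 = 18940 C
t = 18940 / 8.50 = 2228 s = 0.619 h

0.619 h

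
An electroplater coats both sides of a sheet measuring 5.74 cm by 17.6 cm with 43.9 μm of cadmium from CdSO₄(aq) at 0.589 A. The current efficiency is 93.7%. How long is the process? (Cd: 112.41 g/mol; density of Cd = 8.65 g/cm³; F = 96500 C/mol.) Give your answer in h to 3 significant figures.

Plated area = 2 × 5.74 × 17.6 = 202.0 cm²
Volume = 202.0 × 43.9×10⁻⁴ cm = 0.8868 cm³
m(Cd) = 0.8868 × 8.65 = 7.671 g
n(Cd) = 7.671 / 112.41 = 0.06824 mol; n(e⁻) = 2 × 0.06824 = 0.1365 mol
Q = 0.1365 × 96500 / 0.937 = 14060 C
t = 14060 / 0.589 = 23870 s = 6.63 h

6.63 h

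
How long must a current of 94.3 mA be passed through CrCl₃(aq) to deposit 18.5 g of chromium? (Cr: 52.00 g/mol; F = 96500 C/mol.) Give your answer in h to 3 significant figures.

303 h

n(Cr) = 18.5 / 52.00 = 0.3558 mol
Cr³⁺ + 3e⁻ → Cr, so n(e⁻) = 3 × 0.3558 = 1.067 mol
Q = 1.067 × 96500 = 1.030×10^5 C
t = Q / I = 1.030×10^5 / 0.0943 = 1.092×10^6 s = 303 h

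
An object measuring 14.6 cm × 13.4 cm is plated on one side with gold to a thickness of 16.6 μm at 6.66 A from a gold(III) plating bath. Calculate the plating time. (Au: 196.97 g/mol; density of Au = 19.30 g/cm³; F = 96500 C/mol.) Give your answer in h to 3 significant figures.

0.384 h

Plated area = 14.6 × 13.4 = 195.6 cm²
Volume = 195.6 × 16.6×10⁻⁴ cm = 0.3247 cm³
m(Au) = 0.3247 × 19.30 = 6.267 g
n(Au) = 6.267 / 196.97 = 0.03182 mol; n(e⁻) = 3 × 0.03182 = 0.09546 mol
Q = 0.09546 × 96500 = 9212 C
t = 9212 / 6.66 = 1383 s = 0.384 h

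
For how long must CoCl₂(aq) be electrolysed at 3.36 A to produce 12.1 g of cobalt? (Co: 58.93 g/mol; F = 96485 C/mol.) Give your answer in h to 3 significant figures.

3.28 h

n(Co) = 12.1 / 58.93 = 0.2053 mol
Co²⁺ + 2e⁻ → Co, so n(e⁻) = 2 × 0.2053 = 0.4106 mol
Q = 0.4106 × 96485 = 39620 C
t = Q / I = 39620 / 3.36 = 11790 s = 3.28 h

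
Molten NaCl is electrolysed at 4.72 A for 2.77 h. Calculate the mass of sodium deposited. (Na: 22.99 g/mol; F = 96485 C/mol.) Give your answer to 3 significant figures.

Charge passed = 4.72 × 9972 = 47070 C
Moles of electrons = 47070 / 96485 = 0.4878 mol
Na⁺ + e⁻ → Na, so n(Na) = 0.4878 mol
m = 0.4878 × 22.99 = 11.2 g

11.2 g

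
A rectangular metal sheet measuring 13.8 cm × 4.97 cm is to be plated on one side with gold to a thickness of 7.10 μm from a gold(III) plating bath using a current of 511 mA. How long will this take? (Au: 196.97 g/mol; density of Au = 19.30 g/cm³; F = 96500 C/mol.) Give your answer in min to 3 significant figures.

Plated area = 13.8 × 4.97 = 68.59 cm²
Volume = 68.59 × 7.10×10⁻⁴ cm = 0.04870 cm³
m(Au) = 0.04870 × 19.30 = 0.9399 g
n(Au) = 0.9399 / 196.97 = 0.004772 mol; n(e⁻) = 3 × 0.004772 = 0.01432 mol
Q = 0.01432 × 96500 = 1382 C
t = 1382 / 0.511 = 2705 s = 45.1 min

45.1 min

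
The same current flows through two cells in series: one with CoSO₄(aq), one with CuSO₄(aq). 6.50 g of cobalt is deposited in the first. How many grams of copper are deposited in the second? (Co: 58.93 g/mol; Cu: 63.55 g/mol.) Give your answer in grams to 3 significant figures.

7.01 g

n(Co) = 6.50 / 58.93 = 0.1103 mol
Co²⁺ + 2e⁻ → Co, so n(e⁻) = 2 × 0.1103 = 0.2206 mol
The cells are in series, so the same charge (and hence the same n(e⁻) = 0.2206 mol) passes through both.
Cu²⁺ + 2e⁻ → Cu, so n(Cu) = 0.2206 / 2 = 0.1103 mol
m(Cu) = 0.1103 × 63.55 = 7.01 g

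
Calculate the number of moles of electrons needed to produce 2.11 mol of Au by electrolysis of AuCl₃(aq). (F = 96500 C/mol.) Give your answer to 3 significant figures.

Au³⁺ + 3e⁻ → Au, so n(e⁻) = 3 × 2.11 = 6.330 mol

6.33 mol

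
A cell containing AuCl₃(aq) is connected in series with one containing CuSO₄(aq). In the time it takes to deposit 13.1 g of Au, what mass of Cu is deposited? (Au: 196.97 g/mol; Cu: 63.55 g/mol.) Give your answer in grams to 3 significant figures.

n(Au) = 13.1 / 196.97 = 0.06651 mol
Au³⁺ + 3e⁻ → Au, so n(e⁻) = 3 × 0.06651 = 0.1995 mol
In series, the same 0.1995 mol of electrons flows through the second cell.
Cu²⁺ + 2e⁻ → Cu, so n(Cu) = 0.1995 / 2 = 0.09975 mol
m(Cu) = 0.09975 × 63.55 = 6.34 g

6.34 g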